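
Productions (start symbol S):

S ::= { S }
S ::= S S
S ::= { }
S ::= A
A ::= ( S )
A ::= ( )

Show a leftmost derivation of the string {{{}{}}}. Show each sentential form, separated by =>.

S => {S} => {{S}} => {{SS}} => {{{}S}} => {{{}{}}}

S => {S}   [S ::= { S }]
{S} => {{S}}   [S ::= { S }]
{{S}} => {{SS}}   [S ::= S S]
{{SS}} => {{{}S}}   [S ::= { }]
{{{}S}} => {{{}{}}}   [S ::= { }]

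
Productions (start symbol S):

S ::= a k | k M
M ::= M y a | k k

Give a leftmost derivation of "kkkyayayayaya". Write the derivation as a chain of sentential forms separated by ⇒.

S ⇒ kM   [S ::= k M]
kM ⇒ kMya   [M ::= M y a]
kMya ⇒ kMyaya   [M ::= M y a]
kMyaya ⇒ kMyayaya   [M ::= M y a]
kMyayaya ⇒ kMyayayaya   [M ::= M y a]
kMyayayaya ⇒ kMyayayayaya   [M ::= M y a]
kMyayayayaya ⇒ kkkyayayayaya   [M ::= k k]

S ⇒ kM ⇒ kMya ⇒ kMyaya ⇒ kMyayaya ⇒ kMyayayaya ⇒ kMyayayayaya ⇒ kkkyayayayaya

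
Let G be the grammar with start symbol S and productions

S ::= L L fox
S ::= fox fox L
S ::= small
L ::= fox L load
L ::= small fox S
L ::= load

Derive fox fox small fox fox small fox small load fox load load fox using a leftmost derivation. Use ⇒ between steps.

S ⇒ fox fox L   [S ::= fox fox L]
fox fox L ⇒ fox fox small fox S   [L ::= small fox S]
fox fox small fox S ⇒ fox fox small fox L L fox   [S ::= L L fox]
fox fox small fox L L fox ⇒ fox fox small fox fox L load L fox   [L ::= fox L load]
fox fox small fox fox L load L fox ⇒ fox fox small fox fox small fox S load L fox   [L ::= small fox S]
fox fox small fox fox small fox S load L fox ⇒ fox fox small fox fox small fox small load L fox   [S ::= small]
fox fox small fox fox small fox small load L fox ⇒ fox fox small fox fox small fox small load fox L load fox   [L ::= fox L load]
fox fox small fox fox small fox small load fox L load fox ⇒ fox fox small fox fox small fox small load fox load load fox   [L ::= load]

S ⇒ fox fox L ⇒ fox fox small fox S ⇒ fox fox small fox L L fox ⇒ fox fox small fox fox L load L fox ⇒ fox fox small fox fox small fox S load L fox ⇒ fox fox small fox fox small fox small load L fox ⇒ fox fox small fox fox small fox small load fox L load fox ⇒ fox fox small fox fox small fox small load fox load load fox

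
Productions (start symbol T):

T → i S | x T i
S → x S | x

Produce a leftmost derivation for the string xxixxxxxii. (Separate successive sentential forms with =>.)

T => xTi => xxTii => xxiSii => xxixSii => xxixxSii => xxixxxSii => xxixxxxSii => xxixxxxxii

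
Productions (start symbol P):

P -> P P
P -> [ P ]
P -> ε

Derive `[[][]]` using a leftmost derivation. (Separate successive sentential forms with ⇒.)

P ⇒ [P] ⇒ [PP] ⇒ [[P]P] ⇒ [[]P] ⇒ [[][P]] ⇒ [[][]]

P ⇒ [P]   [P -> [ P ]]
[P] ⇒ [PP]   [P -> P P]
[PP] ⇒ [[P]P]   [P -> [ P ]]
[[P]P] ⇒ [[]P]   [P -> ε]
[[]P] ⇒ [[][P]]   [P -> [ P ]]
[[][P]] ⇒ [[][]]   [P -> ε]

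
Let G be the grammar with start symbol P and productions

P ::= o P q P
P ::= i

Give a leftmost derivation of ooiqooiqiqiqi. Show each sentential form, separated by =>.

P => oPqP   [P ::= o P q P]
oPqP => ooPqPqP   [P ::= o P q P]
ooPqPqP => ooiqPqP   [P ::= i]
ooiqPqP => ooiqoPqPqP   [P ::= o P q P]
ooiqoPqPqP => ooiqooPqPqPqP   [P ::= o P q P]
ooiqooPqPqPqP => ooiqooiqPqPqP   [P ::= i]
ooiqooiqPqPqP => ooiqooiqiqPqP   [P ::= i]
ooiqooiqiqPqP => ooiqooiqiqiqP   [P ::= i]
ooiqooiqiqiqP => ooiqooiqiqiqi   [P ::= i]

P=>oPqP=>ooPqPqP=>ooiqPqP=>ooiqoPqPqP=>ooiqooPqPqPqP=>ooiqooiqPqPqP=>ooiqooiqiqPqP=>ooiqooiqiqiqP=>ooiqooiqiqiqi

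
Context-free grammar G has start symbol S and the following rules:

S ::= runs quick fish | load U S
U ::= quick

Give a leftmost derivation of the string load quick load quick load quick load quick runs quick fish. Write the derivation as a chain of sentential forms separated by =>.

S => load U S   [S ::= load U S]
load U S => load quick S   [U ::= quick]
load quick S => load quick load U S   [S ::= load U S]
load quick load U S => load quick load quick S   [U ::= quick]
load quick load quick S => load quick load quick load U S   [S ::= load U S]
load quick load quick load U S => load quick load quick load quick S   [U ::= quick]
load quick load quick load quick S => load quick load quick load quick load U S   [S ::= load U S]
load quick load quick load quick load U S => load quick load quick load quick load quick S   [U ::= quick]
load quick load quick load quick load quick S => load quick load quick load quick load quick runs quick fish   [S ::= runs quick fish]

S => load U S => load quick S => load quick load U S => load quick load quick S => load quick load quick load U S => load quick load quick load quick S => load quick load quick load quick load U S => load quick load quick load quick load quick S => load quick load quick load quick load quick runs quick fish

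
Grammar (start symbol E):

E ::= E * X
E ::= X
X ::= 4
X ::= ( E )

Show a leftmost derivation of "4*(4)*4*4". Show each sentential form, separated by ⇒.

E ⇒ E*X ⇒ E*X*X ⇒ E*X*X*X ⇒ X*X*X*X ⇒ 4*X*X*X ⇒ 4*(E)*X*X ⇒ 4*(X)*X*X ⇒ 4*(4)*X*X ⇒ 4*(4)*4*X ⇒ 4*(4)*4*4

E ⇒ E*X   [E ::= E * X]
E*X ⇒ E*X*X   [E ::= E * X]
E*X*X ⇒ E*X*X*X   [E ::= E * X]
E*X*X*X ⇒ X*X*X*X   [E ::= X]
X*X*X*X ⇒ 4*X*X*X   [X ::= 4]
4*X*X*X ⇒ 4*(E)*X*X   [X ::= ( E )]
4*(E)*X*X ⇒ 4*(X)*X*X   [E ::= X]
4*(X)*X*X ⇒ 4*(4)*X*X   [X ::= 4]
4*(4)*X*X ⇒ 4*(4)*4*X   [X ::= 4]
4*(4)*4*X ⇒ 4*(4)*4*4   [X ::= 4]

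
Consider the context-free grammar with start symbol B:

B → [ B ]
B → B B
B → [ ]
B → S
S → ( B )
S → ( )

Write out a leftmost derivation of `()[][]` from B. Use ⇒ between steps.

B ⇒ BB ⇒ BBB ⇒ SBB ⇒ ()BB ⇒ ()[]B ⇒ ()[][]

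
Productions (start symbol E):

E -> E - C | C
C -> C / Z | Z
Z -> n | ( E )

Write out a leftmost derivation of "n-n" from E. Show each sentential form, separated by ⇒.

E ⇒ E-C ⇒ C-C ⇒ Z-C ⇒ n-C ⇒ n-Z ⇒ n-n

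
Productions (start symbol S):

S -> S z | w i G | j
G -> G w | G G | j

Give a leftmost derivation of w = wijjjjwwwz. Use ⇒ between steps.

S ⇒ Sz ⇒ wiGz ⇒ wiGwz ⇒ wiGwwz ⇒ wiGwwwz ⇒ wiGGwwwz ⇒ wiGGGwwwz ⇒ wijGGwwwz ⇒ wijGGGwwwz ⇒ wijjGGwwwz ⇒ wijjjGwwwz ⇒ wijjjjwwwz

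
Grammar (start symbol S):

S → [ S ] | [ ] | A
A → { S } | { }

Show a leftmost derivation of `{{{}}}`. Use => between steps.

S => A   [S → A]
A => {S}   [A → { S }]
{S} => {A}   [S → A]
{A} => {{S}}   [A → { S }]
{{S}} => {{A}}   [S → A]
{{A}} => {{{}}}   [A → { }]

S=>A=>{S}=>{A}=>{{S}}=>{{A}}=>{{{}}}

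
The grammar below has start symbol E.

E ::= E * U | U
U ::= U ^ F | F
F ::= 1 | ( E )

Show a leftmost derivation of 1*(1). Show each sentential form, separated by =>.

E => E*U => U*U => F*U => 1*U => 1*F => 1*(E) => 1*(U) => 1*(F) => 1*(1)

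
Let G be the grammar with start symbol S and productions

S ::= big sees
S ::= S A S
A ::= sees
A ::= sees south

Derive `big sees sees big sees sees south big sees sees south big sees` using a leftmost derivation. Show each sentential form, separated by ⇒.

S ⇒ S A S ⇒ S A S A S ⇒ S A S A S A S ⇒ big sees A S A S A S ⇒ big sees sees S A S A S ⇒ big sees sees big sees A S A S ⇒ big sees sees big sees sees south S A S ⇒ big sees sees big sees sees south big sees A S ⇒ big sees sees big sees sees south big sees sees south S ⇒ big sees sees big sees sees south big sees sees south big sees

S ⇒ S A S   [S ::= S A S]
S A S ⇒ S A S A S   [S ::= S A S]
S A S A S ⇒ S A S A S A S   [S ::= S A S]
S A S A S A S ⇒ big sees A S A S A S   [S ::= big sees]
big sees A S A S A S ⇒ big sees sees S A S A S   [A ::= sees]
big sees sees S A S A S ⇒ big sees sees big sees A S A S   [S ::= big sees]
big sees sees big sees A S A S ⇒ big sees sees big sees sees south S A S   [A ::= sees south]
big sees sees big sees sees south S A S ⇒ big sees sees big sees sees south big sees A S   [S ::= big sees]
big sees sees big sees sees south big sees A S ⇒ big sees sees big sees sees south big sees sees south S   [A ::= sees south]
big sees sees big sees sees south big sees sees south S ⇒ big sees sees big sees sees south big sees sees south big sees   [S ::= big sees]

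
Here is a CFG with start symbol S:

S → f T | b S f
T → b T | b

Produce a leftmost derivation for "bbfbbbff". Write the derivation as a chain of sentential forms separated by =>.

S => bSf   [S → b S f]
bSf => bbSff   [S → b S f]
bbSff => bbfTff   [S → f T]
bbfTff => bbfbTff   [T → b T]
bbfbTff => bbfbbTff   [T → b T]
bbfbbTff => bbfbbbff   [T → b]

S => bSf => bbSff => bbfTff => bbfbTff => bbfbbTff => bbfbbbff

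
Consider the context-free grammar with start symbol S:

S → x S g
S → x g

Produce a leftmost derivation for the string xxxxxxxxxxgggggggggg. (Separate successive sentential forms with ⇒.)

S ⇒ xSg ⇒ xxSgg ⇒ xxxSggg ⇒ xxxxSgggg ⇒ xxxxxSggggg ⇒ xxxxxxSgggggg ⇒ xxxxxxxSggggggg ⇒ xxxxxxxxSgggggggg ⇒ xxxxxxxxxSggggggggg ⇒ xxxxxxxxxxgggggggggg

S ⇒ xSg   [S → x S g]
xSg ⇒ xxSgg   [S → x S g]
xxSgg ⇒ xxxSggg   [S → x S g]
xxxSggg ⇒ xxxxSgggg   [S → x S g]
xxxxSgggg ⇒ xxxxxSggggg   [S → x S g]
xxxxxSggggg ⇒ xxxxxxSgggggg   [S → x S g]
xxxxxxSgggggg ⇒ xxxxxxxSggggggg   [S → x S g]
xxxxxxxSggggggg ⇒ xxxxxxxxSgggggggg   [S → x S g]
xxxxxxxxSgggggggg ⇒ xxxxxxxxxSggggggggg   [S → x S g]
xxxxxxxxxSggggggggg ⇒ xxxxxxxxxxgggggggggg   [S → x g]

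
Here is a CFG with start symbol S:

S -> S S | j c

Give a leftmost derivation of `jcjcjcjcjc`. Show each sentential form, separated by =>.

S => SS => SSS => SSSS => SSSSS => jcSSSS => jcjcSSS => jcjcjcSS => jcjcjcjcS => jcjcjcjcjc

S => SS   [S -> S S]
SS => SSS   [S -> S S]
SSS => SSSS   [S -> S S]
SSSS => SSSSS   [S -> S S]
SSSSS => jcSSSS   [S -> j c]
jcSSSS => jcjcSSS   [S -> j c]
jcjcSSS => jcjcjcSS   [S -> j c]
jcjcjcSS => jcjcjcjcS   [S -> j c]
jcjcjcjcS => jcjcjcjcjc   [S -> j c]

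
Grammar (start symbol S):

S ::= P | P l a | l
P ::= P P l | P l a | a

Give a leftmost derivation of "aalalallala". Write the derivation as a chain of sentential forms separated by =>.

S => P => Pla => Plala => PPllala => PPlPllala => PPlPlPllala => aPlPlPllala => aalPlPllala => aalalPllala => aalalallala

S => P   [S ::= P]
P => Pla   [P ::= P l a]
Pla => Plala   [P ::= P l a]
Plala => PPllala   [P ::= P P l]
PPllala => PPlPllala   [P ::= P P l]
PPlPllala => PPlPlPllala   [P ::= P P l]
PPlPlPllala => aPlPlPllala   [P ::= a]
aPlPlPllala => aalPlPllala   [P ::= a]
aalPlPllala => aalalPllala   [P ::= a]
aalalPllala => aalalallala   [P ::= a]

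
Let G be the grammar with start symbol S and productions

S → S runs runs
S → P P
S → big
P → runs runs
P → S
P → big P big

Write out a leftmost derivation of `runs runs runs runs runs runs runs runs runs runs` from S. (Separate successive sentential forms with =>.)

S => P P   [S → P P]
P P => S P   [P → S]
S P => P P P   [S → P P]
P P P => runs runs P P   [P → runs runs]
runs runs P P => runs runs runs runs P   [P → runs runs]
runs runs runs runs P => runs runs runs runs S   [P → S]
runs runs runs runs S => runs runs runs runs S runs runs   [S → S runs runs]
runs runs runs runs S runs runs => runs runs runs runs P P runs runs   [S → P P]
runs runs runs runs P P runs runs => runs runs runs runs runs runs P runs runs   [P → runs runs]
runs runs runs runs runs runs P runs runs => runs runs runs runs runs runs runs runs runs runs   [P → runs runs]

S => P P => S P => P P P => runs runs P P => runs runs runs runs P => runs runs runs runs S => runs runs runs runs S runs runs => runs runs runs runs P P runs runs => runs runs runs runs runs runs P runs runs => runs runs runs runs runs runs runs runs runs runs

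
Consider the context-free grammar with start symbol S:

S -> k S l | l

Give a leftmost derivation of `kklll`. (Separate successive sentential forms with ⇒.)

S⇒kSl⇒kkSll⇒kklll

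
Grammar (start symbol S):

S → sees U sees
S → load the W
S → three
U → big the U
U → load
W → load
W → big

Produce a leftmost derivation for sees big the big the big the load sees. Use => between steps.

S => sees U sees => sees big the U sees => sees big the big the U sees => sees big the big the big the U sees => sees big the big the big the load sees

S => sees U sees   [S → sees U sees]
sees U sees => sees big the U sees   [U → big the U]
sees big the U sees => sees big the big the U sees   [U → big the U]
sees big the big the U sees => sees big the big the big the U sees   [U → big the U]
sees big the big the big the U sees => sees big the big the big the load sees   [U → load]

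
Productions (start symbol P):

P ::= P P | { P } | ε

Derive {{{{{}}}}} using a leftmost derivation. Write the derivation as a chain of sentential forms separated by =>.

P => PP   [P ::= P P]
PP => {P}P   [P ::= { P }]
{P}P => {PP}P   [P ::= P P]
{PP}P => {{P}P}P   [P ::= { P }]
{{P}P}P => {{{P}}P}P   [P ::= { P }]
{{{P}}P}P => {{{{P}}}P}P   [P ::= { P }]
{{{{P}}}P}P => {{{{{P}}}}P}P   [P ::= { P }]
{{{{{P}}}}P}P => {{{{{}}}}P}P   [P ::= ε]
{{{{{}}}}P}P => {{{{{}}}}}P   [P ::= ε]
{{{{{}}}}}P => {{{{{}}}}}   [P ::= ε]

P => PP => {P}P => {PP}P => {{P}P}P => {{{P}}P}P => {{{{P}}}P}P => {{{{{P}}}}P}P => {{{{{}}}}P}P => {{{{{}}}}}P => {{{{{}}}}}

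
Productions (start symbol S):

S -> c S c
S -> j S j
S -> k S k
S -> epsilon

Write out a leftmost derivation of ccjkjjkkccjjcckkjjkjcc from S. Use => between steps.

S => cSc   [S -> c S c]
cSc => ccScc   [S -> c S c]
ccScc => ccjSjcc   [S -> j S j]
ccjSjcc => ccjkSkjcc   [S -> k S k]
ccjkSkjcc => ccjkjSjkjcc   [S -> j S j]
ccjkjSjkjcc => ccjkjjSjjkjcc   [S -> j S j]
ccjkjjSjjkjcc => ccjkjjkSkjjkjcc   [S -> k S k]
ccjkjjkSkjjkjcc => ccjkjjkkSkkjjkjcc   [S -> k S k]
ccjkjjkkSkkjjkjcc => ccjkjjkkcSckkjjkjcc   [S -> c S c]
ccjkjjkkcSckkjjkjcc => ccjkjjkkccScckkjjkjcc   [S -> c S c]
ccjkjjkkccScckkjjkjcc => ccjkjjkkccjSjcckkjjkjcc   [S -> j S j]
ccjkjjkkccjSjcckkjjkjcc => ccjkjjkkccjjcckkjjkjcc   [S -> epsilon]

S => cSc => ccScc => ccjSjcc => ccjkSkjcc => ccjkjSjkjcc => ccjkjjSjjkjcc => ccjkjjkSkjjkjcc => ccjkjjkkSkkjjkjcc => ccjkjjkkcSckkjjkjcc => ccjkjjkkccScckkjjkjcc => ccjkjjkkccjSjcckkjjkjcc => ccjkjjkkccjjcckkjjkjcc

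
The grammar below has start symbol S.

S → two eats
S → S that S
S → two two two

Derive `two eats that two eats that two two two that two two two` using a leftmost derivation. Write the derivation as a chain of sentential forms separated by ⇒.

S ⇒ S that S ⇒ S that S that S ⇒ two eats that S that S ⇒ two eats that two eats that S ⇒ two eats that two eats that S that S ⇒ two eats that two eats that two two two that S ⇒ two eats that two eats that two two two that two two two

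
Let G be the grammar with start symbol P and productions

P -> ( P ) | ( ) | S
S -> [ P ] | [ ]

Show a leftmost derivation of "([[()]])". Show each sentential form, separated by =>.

P=>(P)=>(S)=>([P])=>([S])=>([[P]])=>([[()]])

P => (P)   [P -> ( P )]
(P) => (S)   [P -> S]
(S) => ([P])   [S -> [ P ]]
([P]) => ([S])   [P -> S]
([S]) => ([[P]])   [S -> [ P ]]
([[P]]) => ([[()]])   [P -> ( )]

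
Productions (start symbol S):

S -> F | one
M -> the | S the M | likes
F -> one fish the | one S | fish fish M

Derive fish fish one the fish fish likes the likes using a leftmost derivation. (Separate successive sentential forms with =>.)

S => F => fish fish M => fish fish S the M => fish fish one the M => fish fish one the S the M => fish fish one the F the M => fish fish one the fish fish M the M => fish fish one the fish fish likes the M => fish fish one the fish fish likes the likes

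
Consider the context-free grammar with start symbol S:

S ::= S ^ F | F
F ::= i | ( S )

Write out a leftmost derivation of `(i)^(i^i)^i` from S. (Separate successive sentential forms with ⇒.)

S⇒S^F⇒S^F^F⇒F^F^F⇒(S)^F^F⇒(F)^F^F⇒(i)^F^F⇒(i)^(S)^F⇒(i)^(S^F)^F⇒(i)^(F^F)^F⇒(i)^(i^F)^F⇒(i)^(i^i)^F⇒(i)^(i^i)^i

S ⇒ S^F   [S ::= S ^ F]
S^F ⇒ S^F^F   [S ::= S ^ F]
S^F^F ⇒ F^F^F   [S ::= F]
F^F^F ⇒ (S)^F^F   [F ::= ( S )]
(S)^F^F ⇒ (F)^F^F   [S ::= F]
(F)^F^F ⇒ (i)^F^F   [F ::= i]
(i)^F^F ⇒ (i)^(S)^F   [F ::= ( S )]
(i)^(S)^F ⇒ (i)^(S^F)^F   [S ::= S ^ F]
(i)^(S^F)^F ⇒ (i)^(F^F)^F   [S ::= F]
(i)^(F^F)^F ⇒ (i)^(i^F)^F   [F ::= i]
(i)^(i^F)^F ⇒ (i)^(i^i)^F   [F ::= i]
(i)^(i^i)^F ⇒ (i)^(i^i)^i   [F ::= i]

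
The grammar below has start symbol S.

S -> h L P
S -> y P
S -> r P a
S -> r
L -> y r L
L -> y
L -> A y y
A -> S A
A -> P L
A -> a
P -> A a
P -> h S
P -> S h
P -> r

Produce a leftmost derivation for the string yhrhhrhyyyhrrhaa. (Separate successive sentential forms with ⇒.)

S⇒yP⇒yhS⇒yhrPa⇒yhrhSa⇒yhrhhLPa⇒yhrhhAyyPa⇒yhrhhPLyyPa⇒yhrhhShLyyPa⇒yhrhhrhLyyPa⇒yhrhhrhyyyPa⇒yhrhhrhyyyhSa⇒yhrhhrhyyyhrPaa⇒yhrhhrhyyyhrShaa⇒yhrhhrhyyyhrrhaa

S ⇒ yP   [S -> y P]
yP ⇒ yhS   [P -> h S]
yhS ⇒ yhrPa   [S -> r P a]
yhrPa ⇒ yhrhSa   [P -> h S]
yhrhSa ⇒ yhrhhLPa   [S -> h L P]
yhrhhLPa ⇒ yhrhhAyyPa   [L -> A y y]
yhrhhAyyPa ⇒ yhrhhPLyyPa   [A -> P L]
yhrhhPLyyPa ⇒ yhrhhShLyyPa   [P -> S h]
yhrhhShLyyPa ⇒ yhrhhrhLyyPa   [S -> r]
yhrhhrhLyyPa ⇒ yhrhhrhyyyPa   [L -> y]
yhrhhrhyyyPa ⇒ yhrhhrhyyyhSa   [P -> h S]
yhrhhrhyyyhSa ⇒ yhrhhrhyyyhrPaa   [S -> r P a]
yhrhhrhyyyhrPaa ⇒ yhrhhrhyyyhrShaa   [P -> S h]
yhrhhrhyyyhrShaa ⇒ yhrhhrhyyyhrrhaa   [S -> r]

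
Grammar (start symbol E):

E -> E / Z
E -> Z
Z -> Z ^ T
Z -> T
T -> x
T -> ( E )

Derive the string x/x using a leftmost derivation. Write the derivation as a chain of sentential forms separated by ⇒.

E⇒E/Z⇒Z/Z⇒T/Z⇒x/Z⇒x/T⇒x/x

E ⇒ E/Z   [E -> E / Z]
E/Z ⇒ Z/Z   [E -> Z]
Z/Z ⇒ T/Z   [Z -> T]
T/Z ⇒ x/Z   [T -> x]
x/Z ⇒ x/T   [Z -> T]
x/T ⇒ x/x   [T -> x]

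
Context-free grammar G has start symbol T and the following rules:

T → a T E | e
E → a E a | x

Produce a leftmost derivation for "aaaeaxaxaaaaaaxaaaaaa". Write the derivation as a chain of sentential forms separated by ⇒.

T ⇒ aTE ⇒ aaTEE ⇒ aaaTEEE ⇒ aaaeEEE ⇒ aaaeaEaEE ⇒ aaaeaxaEE ⇒ aaaeaxaxE ⇒ aaaeaxaxaEa ⇒ aaaeaxaxaaEaa ⇒ aaaeaxaxaaaEaaa ⇒ aaaeaxaxaaaaEaaaa ⇒ aaaeaxaxaaaaaEaaaaa ⇒ aaaeaxaxaaaaaaEaaaaaa ⇒ aaaeaxaxaaaaaaxaaaaaa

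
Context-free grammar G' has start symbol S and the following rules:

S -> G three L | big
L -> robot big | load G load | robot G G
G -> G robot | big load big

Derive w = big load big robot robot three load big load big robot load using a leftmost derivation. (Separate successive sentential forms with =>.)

S => G three L   [S -> G three L]
G three L => G robot three L   [G -> G robot]
G robot three L => G robot robot three L   [G -> G robot]
G robot robot three L => big load big robot robot three L   [G -> big load big]
big load big robot robot three L => big load big robot robot three load G load   [L -> load G load]
big load big robot robot three load G load => big load big robot robot three load G robot load   [G -> G robot]
big load big robot robot three load G robot load => big load big robot robot three load big load big robot load   [G -> big load big]

S => G three L => G robot three L => G robot robot three L => big load big robot robot three L => big load big robot robot three load G load => big load big robot robot three load G robot load => big load big robot robot three load big load big robot load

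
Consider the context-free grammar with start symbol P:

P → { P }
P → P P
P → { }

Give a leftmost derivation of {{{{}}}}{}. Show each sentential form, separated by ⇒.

P ⇒ PP   [P → P P]
PP ⇒ {P}P   [P → { P }]
{P}P ⇒ {{P}}P   [P → { P }]
{{P}}P ⇒ {{{P}}}P   [P → { P }]
{{{P}}}P ⇒ {{{{}}}}P   [P → { }]
{{{{}}}}P ⇒ {{{{}}}}{}   [P → { }]

P ⇒ PP ⇒ {P}P ⇒ {{P}}P ⇒ {{{P}}}P ⇒ {{{{}}}}P ⇒ {{{{}}}}{}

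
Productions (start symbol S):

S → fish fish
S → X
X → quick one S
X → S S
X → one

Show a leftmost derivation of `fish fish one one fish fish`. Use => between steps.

S => X   [S → X]
X => S S   [X → S S]
S S => X S   [S → X]
X S => S S S   [X → S S]
S S S => fish fish S S   [S → fish fish]
fish fish S S => fish fish X S   [S → X]
fish fish X S => fish fish one S   [X → one]
fish fish one S => fish fish one X   [S → X]
fish fish one X => fish fish one S S   [X → S S]
fish fish one S S => fish fish one X S   [S → X]
fish fish one X S => fish fish one one S   [X → one]
fish fish one one S => fish fish one one fish fish   [S → fish fish]

S => X => S S => X S => S S S => fish fish S S => fish fish X S => fish fish one S => fish fish one X => fish fish one S S => fish fish one X S => fish fish one one S => fish fish one one fish fish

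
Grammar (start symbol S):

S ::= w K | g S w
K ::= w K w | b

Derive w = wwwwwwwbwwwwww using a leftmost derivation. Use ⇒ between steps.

S ⇒ wK ⇒ wwKw ⇒ wwwKww ⇒ wwwwKwww ⇒ wwwwwKwwww ⇒ wwwwwwKwwwww ⇒ wwwwwwwKwwwwww ⇒ wwwwwwwbwwwwww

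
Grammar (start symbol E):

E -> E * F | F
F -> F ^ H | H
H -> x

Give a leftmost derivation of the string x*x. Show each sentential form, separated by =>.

E => E*F   [E -> E * F]
E*F => F*F   [E -> F]
F*F => H*F   [F -> H]
H*F => x*F   [H -> x]
x*F => x*H   [F -> H]
x*H => x*x   [H -> x]

E => E*F => F*F => H*F => x*F => x*H => x*x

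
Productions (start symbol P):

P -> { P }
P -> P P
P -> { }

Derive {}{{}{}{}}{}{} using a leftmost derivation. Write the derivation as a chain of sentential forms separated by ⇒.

P ⇒ PP ⇒ {}P ⇒ {}PP ⇒ {}PPP ⇒ {}{P}PP ⇒ {}{PP}PP ⇒ {}{PPP}PP ⇒ {}{{}PP}PP ⇒ {}{{}{}P}PP ⇒ {}{{}{}{}}PP ⇒ {}{{}{}{}}{}P ⇒ {}{{}{}{}}{}{}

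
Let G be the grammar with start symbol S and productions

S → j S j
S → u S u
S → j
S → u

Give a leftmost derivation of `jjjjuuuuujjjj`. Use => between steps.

S => jSj   [S → j S j]
jSj => jjSjj   [S → j S j]
jjSjj => jjjSjjj   [S → j S j]
jjjSjjj => jjjjSjjjj   [S → j S j]
jjjjSjjjj => jjjjuSujjjj   [S → u S u]
jjjjuSujjjj => jjjjuuSuujjjj   [S → u S u]
jjjjuuSuujjjj => jjjjuuuuujjjj   [S → u]

S=>jSj=>jjSjj=>jjjSjjj=>jjjjSjjjj=>jjjjuSujjjj=>jjjjuuSuujjjj=>jjjjuuuuujjjj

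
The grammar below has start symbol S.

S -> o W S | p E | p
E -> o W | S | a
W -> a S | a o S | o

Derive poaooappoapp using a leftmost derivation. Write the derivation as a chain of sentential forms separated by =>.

S=>pE=>poW=>poaoS=>poaooWS=>poaooaSS=>poaooapES=>poaooapSS=>poaooappS=>poaooappoWS=>poaooappoaSS=>poaooappoapS=>poaooappoapp

S => pE   [S -> p E]
pE => poW   [E -> o W]
poW => poaoS   [W -> a o S]
poaoS => poaooWS   [S -> o W S]
poaooWS => poaooaSS   [W -> a S]
poaooaSS => poaooapES   [S -> p E]
poaooapES => poaooapSS   [E -> S]
poaooapSS => poaooappS   [S -> p]
poaooappS => poaooappoWS   [S -> o W S]
poaooappoWS => poaooappoaSS   [W -> a S]
poaooappoaSS => poaooappoapS   [S -> p]
poaooappoapS => poaooappoapp   [S -> p]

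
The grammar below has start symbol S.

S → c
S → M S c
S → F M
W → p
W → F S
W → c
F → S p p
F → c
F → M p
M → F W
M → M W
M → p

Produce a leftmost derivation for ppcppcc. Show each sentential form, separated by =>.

S=>MSc=>FWSc=>MpWSc=>FWpWSc=>MpWpWSc=>ppWpWSc=>ppcpWSc=>ppcppSc=>ppcppcc

S => MSc   [S → M S c]
MSc => FWSc   [M → F W]
FWSc => MpWSc   [F → M p]
MpWSc => FWpWSc   [M → F W]
FWpWSc => MpWpWSc   [F → M p]
MpWpWSc => ppWpWSc   [M → p]
ppWpWSc => ppcpWSc   [W → c]
ppcpWSc => ppcppSc   [W → p]
ppcppSc => ppcppcc   [S → c]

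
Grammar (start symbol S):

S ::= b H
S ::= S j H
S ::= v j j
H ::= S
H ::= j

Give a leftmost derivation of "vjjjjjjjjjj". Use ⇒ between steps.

S ⇒ SjH ⇒ SjHjH ⇒ SjHjHjH ⇒ SjHjHjHjH ⇒ vjjjHjHjHjH ⇒ vjjjjjHjHjH ⇒ vjjjjjjjHjH ⇒ vjjjjjjjjjH ⇒ vjjjjjjjjjj

S ⇒ SjH   [S ::= S j H]
SjH ⇒ SjHjH   [S ::= S j H]
SjHjH ⇒ SjHjHjH   [S ::= S j H]
SjHjHjH ⇒ SjHjHjHjH   [S ::= S j H]
SjHjHjHjH ⇒ vjjjHjHjHjH   [S ::= v j j]
vjjjHjHjHjH ⇒ vjjjjjHjHjH   [H ::= j]
vjjjjjHjHjH ⇒ vjjjjjjjHjH   [H ::= j]
vjjjjjjjHjH ⇒ vjjjjjjjjjH   [H ::= j]
vjjjjjjjjjH ⇒ vjjjjjjjjjj   [H ::= j]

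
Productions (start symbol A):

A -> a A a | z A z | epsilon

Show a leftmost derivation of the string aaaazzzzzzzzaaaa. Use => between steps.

A => aAa => aaAaa => aaaAaaa => aaaaAaaaa => aaaazAzaaaa => aaaazzAzzaaaa => aaaazzzAzzzaaaa => aaaazzzzAzzzzaaaa => aaaazzzzzzzzaaaa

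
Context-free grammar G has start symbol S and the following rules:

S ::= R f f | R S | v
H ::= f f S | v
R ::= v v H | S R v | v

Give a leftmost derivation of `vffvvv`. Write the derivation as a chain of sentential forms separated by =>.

S => RS => SRvS => RffRvS => vffRvS => vffvvS => vffvvv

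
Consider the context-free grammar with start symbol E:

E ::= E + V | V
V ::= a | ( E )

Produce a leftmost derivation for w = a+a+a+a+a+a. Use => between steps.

E => E+V   [E ::= E + V]
E+V => E+V+V   [E ::= E + V]
E+V+V => E+V+V+V   [E ::= E + V]
E+V+V+V => E+V+V+V+V   [E ::= E + V]
E+V+V+V+V => E+V+V+V+V+V   [E ::= E + V]
E+V+V+V+V+V => V+V+V+V+V+V   [E ::= V]
V+V+V+V+V+V => a+V+V+V+V+V   [V ::= a]
a+V+V+V+V+V => a+a+V+V+V+V   [V ::= a]
a+a+V+V+V+V => a+a+a+V+V+V   [V ::= a]
a+a+a+V+V+V => a+a+a+a+V+V   [V ::= a]
a+a+a+a+V+V => a+a+a+a+a+V   [V ::= a]
a+a+a+a+a+V => a+a+a+a+a+a   [V ::= a]

E => E+V => E+V+V => E+V+V+V => E+V+V+V+V => E+V+V+V+V+V => V+V+V+V+V+V => a+V+V+V+V+V => a+a+V+V+V+V => a+a+a+V+V+V => a+a+a+a+V+V => a+a+a+a+a+V => a+a+a+a+a+a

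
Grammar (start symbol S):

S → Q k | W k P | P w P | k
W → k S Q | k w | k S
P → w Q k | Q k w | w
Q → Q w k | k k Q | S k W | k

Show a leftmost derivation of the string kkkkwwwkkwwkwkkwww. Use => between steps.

S => PwP => QkwwP => QwkkwwP => kkQwkkwwP => kkkkQwkkwwP => kkkkQwkwkkwwP => kkkkSkWwkwkkwwP => kkkkPwPkWwkwkkwwP => kkkkwwPkWwkwkkwwP => kkkkwwwkWwkwkkwwP => kkkkwwwkkwwkwkkwwP => kkkkwwwkkwwkwkkwww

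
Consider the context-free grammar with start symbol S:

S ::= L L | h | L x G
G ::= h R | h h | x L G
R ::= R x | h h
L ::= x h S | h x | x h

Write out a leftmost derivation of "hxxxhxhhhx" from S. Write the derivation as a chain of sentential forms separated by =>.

S=>LxG=>hxxG=>hxxxLG=>hxxxhxG=>hxxxhxhR=>hxxxhxhRx=>hxxxhxhhhx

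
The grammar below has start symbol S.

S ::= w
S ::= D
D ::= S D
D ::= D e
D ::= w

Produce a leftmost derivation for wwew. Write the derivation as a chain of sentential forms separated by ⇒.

S ⇒ D ⇒ SD ⇒ wD ⇒ wSD ⇒ wDD ⇒ wDeD ⇒ wweD ⇒ wwew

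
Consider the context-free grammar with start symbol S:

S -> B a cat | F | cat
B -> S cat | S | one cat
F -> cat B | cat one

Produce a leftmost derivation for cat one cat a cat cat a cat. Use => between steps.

S => B a cat   [S -> B a cat]
B a cat => S cat a cat   [B -> S cat]
S cat a cat => F cat a cat   [S -> F]
F cat a cat => cat B cat a cat   [F -> cat B]
cat B cat a cat => cat S cat a cat   [B -> S]
cat S cat a cat => cat B a cat cat a cat   [S -> B a cat]
cat B a cat cat a cat => cat one cat a cat cat a cat   [B -> one cat]

S => B a cat => S cat a cat => F cat a cat => cat B cat a cat => cat S cat a cat => cat B a cat cat a cat => cat one cat a cat cat a cat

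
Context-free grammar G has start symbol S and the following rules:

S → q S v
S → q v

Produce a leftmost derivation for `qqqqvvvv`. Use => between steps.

S => qSv => qqSvv => qqqSvvv => qqqqvvvv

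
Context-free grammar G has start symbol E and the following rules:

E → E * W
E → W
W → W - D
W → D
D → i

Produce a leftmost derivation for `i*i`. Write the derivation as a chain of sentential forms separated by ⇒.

E ⇒ E*W ⇒ W*W ⇒ D*W ⇒ i*W ⇒ i*D ⇒ i*i

E ⇒ E*W   [E → E * W]
E*W ⇒ W*W   [E → W]
W*W ⇒ D*W   [W → D]
D*W ⇒ i*W   [D → i]
i*W ⇒ i*D   [W → D]
i*D ⇒ i*i   [D → i]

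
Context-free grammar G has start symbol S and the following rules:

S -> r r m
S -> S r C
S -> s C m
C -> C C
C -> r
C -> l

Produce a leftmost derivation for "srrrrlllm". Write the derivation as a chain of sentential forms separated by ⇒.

S ⇒ sCm   [S -> s C m]
sCm ⇒ sCCm   [C -> C C]
sCCm ⇒ sCCCm   [C -> C C]
sCCCm ⇒ sCCCCm   [C -> C C]
sCCCCm ⇒ srCCCm   [C -> r]
srCCCm ⇒ srrCCm   [C -> r]
srrCCm ⇒ srrCCCm   [C -> C C]
srrCCCm ⇒ srrCCCCm   [C -> C C]
srrCCCCm ⇒ srrCCCCCm   [C -> C C]
srrCCCCCm ⇒ srrrCCCCm   [C -> r]
srrrCCCCm ⇒ srrrrCCCm   [C -> r]
srrrrCCCm ⇒ srrrrlCCm   [C -> l]
srrrrlCCm ⇒ srrrrllCm   [C -> l]
srrrrllCm ⇒ srrrrlllm   [C -> l]

S⇒sCm⇒sCCm⇒sCCCm⇒sCCCCm⇒srCCCm⇒srrCCm⇒srrCCCm⇒srrCCCCm⇒srrCCCCCm⇒srrrCCCCm⇒srrrrCCCm⇒srrrrlCCm⇒srrrrllCm⇒srrrrlllm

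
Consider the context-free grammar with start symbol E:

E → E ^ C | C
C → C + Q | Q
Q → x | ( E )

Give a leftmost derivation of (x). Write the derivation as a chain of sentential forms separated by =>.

E=>C=>Q=>(E)=>(C)=>(Q)=>(x)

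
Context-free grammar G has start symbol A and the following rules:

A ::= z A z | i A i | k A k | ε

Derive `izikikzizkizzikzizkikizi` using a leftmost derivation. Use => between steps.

A => iAi => izAzi => iziAizi => izikAkizi => izikiAikizi => izikikAkikizi => izikikzAzkikizi => izikikziAizkikizi => izikikzizAzizkikizi => izikikzizkAkzizkikizi => izikikzizkiAikzizkikizi => izikikzizkizAzikzizkikizi => izikikzizkizzikzizkikizi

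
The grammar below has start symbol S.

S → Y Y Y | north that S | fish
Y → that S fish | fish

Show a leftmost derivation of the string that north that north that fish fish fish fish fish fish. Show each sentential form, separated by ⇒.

S ⇒ Y Y Y ⇒ that S fish Y Y ⇒ that north that S fish Y Y ⇒ that north that north that S fish Y Y ⇒ that north that north that Y Y Y fish Y Y ⇒ that north that north that fish Y Y fish Y Y ⇒ that north that north that fish fish Y fish Y Y ⇒ that north that north that fish fish fish fish Y Y ⇒ that north that north that fish fish fish fish fish Y ⇒ that north that north that fish fish fish fish fish fish

S ⇒ Y Y Y   [S → Y Y Y]
Y Y Y ⇒ that S fish Y Y   [Y → that S fish]
that S fish Y Y ⇒ that north that S fish Y Y   [S → north that S]
that north that S fish Y Y ⇒ that north that north that S fish Y Y   [S → north that S]
that north that north that S fish Y Y ⇒ that north that north that Y Y Y fish Y Y   [S → Y Y Y]
that north that north that Y Y Y fish Y Y ⇒ that north that north that fish Y Y fish Y Y   [Y → fish]
that north that north that fish Y Y fish Y Y ⇒ that north that north that fish fish Y fish Y Y   [Y → fish]
that north that north that fish fish Y fish Y Y ⇒ that north that north that fish fish fish fish Y Y   [Y → fish]
that north that north that fish fish fish fish Y Y ⇒ that north that north that fish fish fish fish fish Y   [Y → fish]
that north that north that fish fish fish fish fish Y ⇒ that north that north that fish fish fish fish fish fish   [Y → fish]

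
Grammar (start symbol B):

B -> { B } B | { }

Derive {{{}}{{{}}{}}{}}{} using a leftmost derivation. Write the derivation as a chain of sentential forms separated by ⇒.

B⇒{B}B⇒{{B}B}B⇒{{{}}B}B⇒{{{}}{B}B}B⇒{{{}}{{B}B}B}B⇒{{{}}{{{}}B}B}B⇒{{{}}{{{}}{}}B}B⇒{{{}}{{{}}{}}{}}B⇒{{{}}{{{}}{}}{}}{}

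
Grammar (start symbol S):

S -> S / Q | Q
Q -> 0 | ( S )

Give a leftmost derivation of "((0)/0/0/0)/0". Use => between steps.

S => S/Q => Q/Q => (S)/Q => (S/Q)/Q => (S/Q/Q)/Q => (S/Q/Q/Q)/Q => (Q/Q/Q/Q)/Q => ((S)/Q/Q/Q)/Q => ((Q)/Q/Q/Q)/Q => ((0)/Q/Q/Q)/Q => ((0)/0/Q/Q)/Q => ((0)/0/0/Q)/Q => ((0)/0/0/0)/Q => ((0)/0/0/0)/0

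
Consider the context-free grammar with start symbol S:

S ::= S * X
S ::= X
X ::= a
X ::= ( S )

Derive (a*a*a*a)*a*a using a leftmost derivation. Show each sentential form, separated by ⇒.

S ⇒ S*X ⇒ S*X*X ⇒ X*X*X ⇒ (S)*X*X ⇒ (S*X)*X*X ⇒ (S*X*X)*X*X ⇒ (S*X*X*X)*X*X ⇒ (X*X*X*X)*X*X ⇒ (a*X*X*X)*X*X ⇒ (a*a*X*X)*X*X ⇒ (a*a*a*X)*X*X ⇒ (a*a*a*a)*X*X ⇒ (a*a*a*a)*a*X ⇒ (a*a*a*a)*a*a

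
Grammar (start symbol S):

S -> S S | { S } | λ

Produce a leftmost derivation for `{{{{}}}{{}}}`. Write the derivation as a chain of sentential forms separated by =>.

S => {S} => {SS} => {{S}S} => {{{S}}S} => {{{{S}}}S} => {{{{}}}S} => {{{{}}}{S}} => {{{{}}}{{S}}} => {{{{}}}{{}}}

S => {S}   [S -> { S }]
{S} => {SS}   [S -> S S]
{SS} => {{S}S}   [S -> { S }]
{{S}S} => {{{S}}S}   [S -> { S }]
{{{S}}S} => {{{{S}}}S}   [S -> { S }]
{{{{S}}}S} => {{{{}}}S}   [S -> λ]
{{{{}}}S} => {{{{}}}{S}}   [S -> { S }]
{{{{}}}{S}} => {{{{}}}{{S}}}   [S -> { S }]
{{{{}}}{{S}}} => {{{{}}}{{}}}   [S -> λ]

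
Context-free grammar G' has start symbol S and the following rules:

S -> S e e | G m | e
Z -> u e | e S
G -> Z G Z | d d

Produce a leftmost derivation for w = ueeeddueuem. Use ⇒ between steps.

S ⇒ Gm   [S -> G m]
Gm ⇒ ZGZm   [G -> Z G Z]
ZGZm ⇒ ueGZm   [Z -> u e]
ueGZm ⇒ ueZGZZm   [G -> Z G Z]
ueZGZZm ⇒ ueeSGZZm   [Z -> e S]
ueeSGZZm ⇒ ueeeGZZm   [S -> e]
ueeeGZZm ⇒ ueeeddZZm   [G -> d d]
ueeeddZZm ⇒ ueeeddueZm   [Z -> u e]
ueeeddueZm ⇒ ueeeddueuem   [Z -> u e]

S⇒Gm⇒ZGZm⇒ueGZm⇒ueZGZZm⇒ueeSGZZm⇒ueeeGZZm⇒ueeeddZZm⇒ueeeddueZm⇒ueeeddueuem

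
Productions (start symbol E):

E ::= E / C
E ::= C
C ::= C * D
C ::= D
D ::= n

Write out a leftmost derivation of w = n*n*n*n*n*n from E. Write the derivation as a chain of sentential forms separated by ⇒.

E ⇒ C ⇒ C*D ⇒ C*D*D ⇒ C*D*D*D ⇒ C*D*D*D*D ⇒ C*D*D*D*D*D ⇒ D*D*D*D*D*D ⇒ n*D*D*D*D*D ⇒ n*n*D*D*D*D ⇒ n*n*n*D*D*D ⇒ n*n*n*n*D*D ⇒ n*n*n*n*n*D ⇒ n*n*n*n*n*n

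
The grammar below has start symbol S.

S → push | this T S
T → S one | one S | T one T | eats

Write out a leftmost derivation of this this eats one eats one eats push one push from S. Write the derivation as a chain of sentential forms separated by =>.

S => this T S => this S one S => this this T S one S => this this T one T S one S => this this T one T one T S one S => this this eats one T one T S one S => this this eats one eats one T S one S => this this eats one eats one eats S one S => this this eats one eats one eats push one S => this this eats one eats one eats push one push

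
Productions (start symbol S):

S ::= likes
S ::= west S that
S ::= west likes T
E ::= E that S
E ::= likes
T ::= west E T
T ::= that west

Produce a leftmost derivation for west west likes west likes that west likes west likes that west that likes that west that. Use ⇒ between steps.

S ⇒ west S that   [S ::= west S that]
west S that ⇒ west west likes T that   [S ::= west likes T]
west west likes T that ⇒ west west likes west E T that   [T ::= west E T]
west west likes west E T that ⇒ west west likes west E that S T that   [E ::= E that S]
west west likes west E that S T that ⇒ west west likes west E that S that S T that   [E ::= E that S]
west west likes west E that S that S T that ⇒ west west likes west likes that S that S T that   [E ::= likes]
west west likes west likes that S that S T that ⇒ west west likes west likes that west likes T that S T that   [S ::= west likes T]
west west likes west likes that west likes T that S T that ⇒ west west likes west likes that west likes west E T that S T that   [T ::= west E T]
west west likes west likes that west likes west E T that S T that ⇒ west west likes west likes that west likes west likes T that S T that   [E ::= likes]
west west likes west likes that west likes west likes T that S T that ⇒ west west likes west likes that west likes west likes that west that S T that   [T ::= that west]
west west likes west likes that west likes west likes that west that S T that ⇒ west west likes west likes that west likes west likes that west that likes T that   [S ::= likes]
west west likes west likes that west likes west likes that west that likes T that ⇒ west west likes west likes that west likes west likes that west that likes that west that   [T ::= that west]

S ⇒ west S that ⇒ west west likes T that ⇒ west west likes west E T that ⇒ west west likes west E that S T that ⇒ west west likes west E that S that S T that ⇒ west west likes west likes that S that S T that ⇒ west west likes west likes that west likes T that S T that ⇒ west west likes west likes that west likes west E T that S T that ⇒ west west likes west likes that west likes west likes T that S T that ⇒ west west likes west likes that west likes west likes that west that S T that ⇒ west west likes west likes that west likes west likes that west that likes T that ⇒ west west likes west likes that west likes west likes that west that likes that west that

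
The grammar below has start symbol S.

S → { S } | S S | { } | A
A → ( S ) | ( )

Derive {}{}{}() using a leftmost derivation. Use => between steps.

S => SS => SSS => SSSS => {}SSS => {}{}SS => {}{}{}S => {}{}{}A => {}{}{}()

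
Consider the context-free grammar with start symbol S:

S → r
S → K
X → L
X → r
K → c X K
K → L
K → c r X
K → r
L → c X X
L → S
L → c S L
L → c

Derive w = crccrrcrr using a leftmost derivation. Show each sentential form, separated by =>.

S => K => crX => crL => crcSL => crcKL => crccrXL => crccrrL => crccrrcXX => crccrrcrX => crccrrcrr

S => K   [S → K]
K => crX   [K → c r X]
crX => crL   [X → L]
crL => crcSL   [L → c S L]
crcSL => crcKL   [S → K]
crcKL => crccrXL   [K → c r X]
crccrXL => crccrrL   [X → r]
crccrrL => crccrrcXX   [L → c X X]
crccrrcXX => crccrrcrX   [X → r]
crccrrcrX => crccrrcrr   [X → r]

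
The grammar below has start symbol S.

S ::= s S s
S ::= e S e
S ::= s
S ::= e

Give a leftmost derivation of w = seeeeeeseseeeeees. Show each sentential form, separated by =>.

S => sSs   [S ::= s S s]
sSs => seSes   [S ::= e S e]
seSes => seeSees   [S ::= e S e]
seeSees => seeeSeees   [S ::= e S e]
seeeSeees => seeeeSeeees   [S ::= e S e]
seeeeSeeees => seeeeeSeeeees   [S ::= e S e]
seeeeeSeeeees => seeeeeeSeeeeees   [S ::= e S e]
seeeeeeSeeeeees => seeeeeesSseeeeees   [S ::= s S s]
seeeeeesSseeeeees => seeeeeeseseeeeees   [S ::= e]

S => sSs => seSes => seeSees => seeeSeees => seeeeSeeees => seeeeeSeeeees => seeeeeeSeeeeees => seeeeeesSseeeeees => seeeeeeseseeeeees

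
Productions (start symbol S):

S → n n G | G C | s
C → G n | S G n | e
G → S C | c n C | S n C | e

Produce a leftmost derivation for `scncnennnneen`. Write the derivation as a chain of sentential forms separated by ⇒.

S ⇒ GC ⇒ SCC ⇒ sCC ⇒ sGnC ⇒ scnCnC ⇒ scnGnnC ⇒ scncnCnnC ⇒ scncnennC ⇒ scncnennSGn ⇒ scncnennnnGGn ⇒ scncnennnneGn ⇒ scncnennnneen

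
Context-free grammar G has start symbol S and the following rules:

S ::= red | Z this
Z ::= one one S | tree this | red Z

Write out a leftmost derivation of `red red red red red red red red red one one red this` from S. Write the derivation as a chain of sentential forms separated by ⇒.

S ⇒ Z this   [S ::= Z this]
Z this ⇒ red Z this   [Z ::= red Z]
red Z this ⇒ red red Z this   [Z ::= red Z]
red red Z this ⇒ red red red Z this   [Z ::= red Z]
red red red Z this ⇒ red red red red Z this   [Z ::= red Z]
red red red red Z this ⇒ red red red red red Z this   [Z ::= red Z]
red red red red red Z this ⇒ red red red red red red Z this   [Z ::= red Z]
red red red red red red Z this ⇒ red red red red red red red Z this   [Z ::= red Z]
red red red red red red red Z this ⇒ red red red red red red red red Z this   [Z ::= red Z]
red red red red red red red red Z this ⇒ red red red red red red red red red Z this   [Z ::= red Z]
red red red red red red red red red Z this ⇒ red red red red red red red red red one one S this   [Z ::= one one S]
red red red red red red red red red one one S this ⇒ red red red red red red red red red one one red this   [S ::= red]

S ⇒ Z this ⇒ red Z this ⇒ red red Z this ⇒ red red red Z this ⇒ red red red red Z this ⇒ red red red red red Z this ⇒ red red red red red red Z this ⇒ red red red red red red red Z this ⇒ red red red red red red red red Z this ⇒ red red red red red red red red red Z this ⇒ red red red red red red red red red one one S this ⇒ red red red red red red red red red one one red this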